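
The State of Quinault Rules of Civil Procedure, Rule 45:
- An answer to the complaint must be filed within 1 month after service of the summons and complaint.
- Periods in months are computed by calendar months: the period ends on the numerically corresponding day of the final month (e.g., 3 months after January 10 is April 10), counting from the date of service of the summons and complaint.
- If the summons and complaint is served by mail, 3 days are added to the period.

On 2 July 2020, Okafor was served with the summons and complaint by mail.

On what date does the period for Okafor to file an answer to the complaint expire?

August 5, 2020

1 month after 2 July 2020 is August 2, 2020.
Service was by mail, adding 3 days: August 2, 2020 + 3 days = August 5, 2020.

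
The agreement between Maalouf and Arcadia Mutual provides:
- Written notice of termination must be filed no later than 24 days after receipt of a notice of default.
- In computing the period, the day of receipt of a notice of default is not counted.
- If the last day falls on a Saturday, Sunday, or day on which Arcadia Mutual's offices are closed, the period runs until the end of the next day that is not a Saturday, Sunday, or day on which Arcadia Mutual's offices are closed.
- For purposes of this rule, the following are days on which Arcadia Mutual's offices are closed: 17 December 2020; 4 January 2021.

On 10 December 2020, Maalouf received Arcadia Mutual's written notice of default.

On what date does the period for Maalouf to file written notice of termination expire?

24 days after 10 December 2020 is January 3, 2021.
January 3, 2021 is Sunday; January 4, 2021 is a listed holiday. The next qualifying day is January 5, 2021.

January 5, 2021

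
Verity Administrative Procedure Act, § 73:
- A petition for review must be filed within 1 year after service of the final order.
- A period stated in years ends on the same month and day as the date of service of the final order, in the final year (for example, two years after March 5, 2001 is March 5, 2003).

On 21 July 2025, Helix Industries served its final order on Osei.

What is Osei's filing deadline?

July 21, 2026

1 year after 21 July 2025 is July 21, 2026.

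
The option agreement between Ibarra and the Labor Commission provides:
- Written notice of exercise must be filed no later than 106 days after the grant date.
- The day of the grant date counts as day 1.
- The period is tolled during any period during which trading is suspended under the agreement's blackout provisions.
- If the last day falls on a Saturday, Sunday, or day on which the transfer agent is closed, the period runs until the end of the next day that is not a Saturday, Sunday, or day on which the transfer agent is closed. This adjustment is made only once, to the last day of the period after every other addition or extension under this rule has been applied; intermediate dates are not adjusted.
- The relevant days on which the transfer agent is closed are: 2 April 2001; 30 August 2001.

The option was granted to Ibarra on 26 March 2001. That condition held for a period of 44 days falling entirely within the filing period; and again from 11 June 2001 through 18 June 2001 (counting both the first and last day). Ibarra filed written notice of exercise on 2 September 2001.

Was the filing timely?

No

Counting 26 March 2001 as day 1, day 106 is July 9, 2001.
Tolling adds 44 days: July 9, 2001 + 44 days = August 22, 2001.
From June 11, 2001 through June 18, 2001 inclusive is 8 days; tolling adds 8 days: August 22, 2001 + 8 days = August 30, 2001.
August 30, 2001 is a listed holiday. The next qualifying day is August 31, 2001.
The deadline is August 31, 2001; the filing on September 2, 2001 is after that date.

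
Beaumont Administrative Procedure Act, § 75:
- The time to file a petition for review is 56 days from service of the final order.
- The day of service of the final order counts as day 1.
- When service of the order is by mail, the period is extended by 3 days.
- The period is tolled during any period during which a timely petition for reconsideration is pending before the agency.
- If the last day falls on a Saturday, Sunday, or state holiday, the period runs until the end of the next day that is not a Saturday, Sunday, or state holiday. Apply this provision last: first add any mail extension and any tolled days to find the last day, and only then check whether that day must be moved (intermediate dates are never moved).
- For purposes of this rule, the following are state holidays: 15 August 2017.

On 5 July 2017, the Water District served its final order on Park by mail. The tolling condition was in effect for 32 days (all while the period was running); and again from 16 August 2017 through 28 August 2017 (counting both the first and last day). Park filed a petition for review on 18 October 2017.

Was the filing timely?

Counting 5 July 2017 as day 1, day 56 is August 29, 2017.
Service was by mail, adding 3 days: August 29, 2017 + 3 days = September 1, 2017.
Tolling adds 32 days: September 1, 2017 + 32 days = October 3, 2017.
From August 16, 2017 through August 28, 2017 inclusive is 13 days; tolling adds 13 days: October 3, 2017 + 13 days = October 16, 2017.
October 16, 2017 is a Monday and not a state holiday, so no extension applies.
The deadline is October 16, 2017; the filing on October 18, 2017 is after that date.

No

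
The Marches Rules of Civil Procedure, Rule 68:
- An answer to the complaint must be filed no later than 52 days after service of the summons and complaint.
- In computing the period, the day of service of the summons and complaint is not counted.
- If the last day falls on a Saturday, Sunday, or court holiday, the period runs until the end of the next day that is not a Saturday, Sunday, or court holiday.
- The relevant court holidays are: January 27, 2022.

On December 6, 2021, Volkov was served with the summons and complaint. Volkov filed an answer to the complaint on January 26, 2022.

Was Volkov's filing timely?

Yes

52 days after December 6, 2021 is January 27, 2022.
January 27, 2022 is a listed holiday. The next qualifying day is January 28, 2022.
The deadline is January 28, 2022; the filing on January 26, 2022 is on or before that date.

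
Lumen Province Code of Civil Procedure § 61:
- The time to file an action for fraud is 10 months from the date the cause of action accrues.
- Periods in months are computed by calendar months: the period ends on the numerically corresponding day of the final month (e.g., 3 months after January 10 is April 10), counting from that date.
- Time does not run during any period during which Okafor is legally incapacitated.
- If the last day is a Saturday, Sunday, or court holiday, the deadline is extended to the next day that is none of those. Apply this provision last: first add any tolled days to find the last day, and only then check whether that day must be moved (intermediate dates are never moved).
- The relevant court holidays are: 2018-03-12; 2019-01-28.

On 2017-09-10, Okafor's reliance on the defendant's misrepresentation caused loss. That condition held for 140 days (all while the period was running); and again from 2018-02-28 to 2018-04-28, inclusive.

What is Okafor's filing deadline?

January 29, 2019

10 months after 2017-09-10 is July 10, 2018.
Tolling adds 140 days: July 10, 2018 + 140 days = November 27, 2018.
From February 28, 2018 through April 28, 2018 inclusive is 60 days; tolling adds 60 days: November 27, 2018 + 60 days = January 26, 2019.
January 26, 2019 is Saturday; January 27, 2019 is Sunday; January 28, 2019 is a listed holiday. The next qualifying day is January 29, 2019.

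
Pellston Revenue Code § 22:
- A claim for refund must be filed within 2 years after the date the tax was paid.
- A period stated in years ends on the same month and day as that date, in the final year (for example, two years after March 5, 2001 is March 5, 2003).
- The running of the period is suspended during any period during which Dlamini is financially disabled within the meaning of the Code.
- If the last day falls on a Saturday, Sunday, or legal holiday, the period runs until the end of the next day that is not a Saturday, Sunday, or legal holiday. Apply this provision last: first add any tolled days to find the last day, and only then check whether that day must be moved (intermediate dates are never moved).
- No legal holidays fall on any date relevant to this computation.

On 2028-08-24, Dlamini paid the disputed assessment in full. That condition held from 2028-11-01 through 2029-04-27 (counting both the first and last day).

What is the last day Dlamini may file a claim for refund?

2 years after 2028-08-24 is August 24, 2030.
From November 1, 2028 through April 27, 2029 inclusive is 178 days; tolling adds 178 days: August 24, 2030 + 178 days = February 18, 2031.
February 18, 2031 is a Tuesday and not a legal holiday, so no extension applies.

February 18, 2031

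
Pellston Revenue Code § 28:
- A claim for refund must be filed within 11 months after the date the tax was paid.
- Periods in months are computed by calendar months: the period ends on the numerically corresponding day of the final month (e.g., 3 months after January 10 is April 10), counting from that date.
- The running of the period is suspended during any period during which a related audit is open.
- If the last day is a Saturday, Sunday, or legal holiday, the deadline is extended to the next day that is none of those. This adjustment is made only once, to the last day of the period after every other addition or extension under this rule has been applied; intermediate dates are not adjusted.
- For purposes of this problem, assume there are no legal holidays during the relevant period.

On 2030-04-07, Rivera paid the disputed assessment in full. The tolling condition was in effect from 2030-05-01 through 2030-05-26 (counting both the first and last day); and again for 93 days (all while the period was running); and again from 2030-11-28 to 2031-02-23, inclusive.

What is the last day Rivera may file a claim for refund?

11 months after 2030-04-07 is March 7, 2031.
From May 1, 2030 through May 26, 2030 inclusive is 26 days; tolling adds 26 days: March 7, 2031 + 26 days = April 2, 2031.
Tolling adds 93 days: April 2, 2031 + 93 days = July 4, 2031.
From November 28, 2030 through February 23, 2031 inclusive is 88 days; tolling adds 88 days: July 4, 2031 + 88 days = September 30, 2031.
September 30, 2031 is a Tuesday and not a legal holiday, so no extension applies.

September 30, 2031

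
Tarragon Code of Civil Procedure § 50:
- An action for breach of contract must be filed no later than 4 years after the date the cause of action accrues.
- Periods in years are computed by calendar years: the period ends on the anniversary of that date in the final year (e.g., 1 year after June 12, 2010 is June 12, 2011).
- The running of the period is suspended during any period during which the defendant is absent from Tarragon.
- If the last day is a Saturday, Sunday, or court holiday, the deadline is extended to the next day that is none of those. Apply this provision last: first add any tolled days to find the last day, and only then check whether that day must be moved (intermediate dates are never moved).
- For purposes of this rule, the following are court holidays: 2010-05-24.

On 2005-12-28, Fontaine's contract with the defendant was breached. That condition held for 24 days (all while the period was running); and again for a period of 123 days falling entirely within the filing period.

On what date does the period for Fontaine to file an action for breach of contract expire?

4 years after 2005-12-28 is December 28, 2009.
Tolling adds 24 days: December 28, 2009 + 24 days = January 21, 2010.
Tolling adds 123 days: January 21, 2010 + 123 days = May 24, 2010.
May 24, 2010 is a listed holiday. The next qualifying day is May 25, 2010.

May 25, 2010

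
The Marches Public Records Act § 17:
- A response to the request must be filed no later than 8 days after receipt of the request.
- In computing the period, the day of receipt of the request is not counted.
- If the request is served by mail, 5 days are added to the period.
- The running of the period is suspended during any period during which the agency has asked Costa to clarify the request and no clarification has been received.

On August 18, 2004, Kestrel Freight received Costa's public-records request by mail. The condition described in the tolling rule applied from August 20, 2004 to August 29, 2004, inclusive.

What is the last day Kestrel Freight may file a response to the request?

September 10, 2004

8 days after August 18, 2004 is August 26, 2004.
Service was by mail, adding 5 days: August 26, 2004 + 5 days = August 31, 2004.
From August 20, 2004 through August 29, 2004 inclusive is 10 days; tolling adds 10 days: August 31, 2004 + 10 days = September 10, 2004.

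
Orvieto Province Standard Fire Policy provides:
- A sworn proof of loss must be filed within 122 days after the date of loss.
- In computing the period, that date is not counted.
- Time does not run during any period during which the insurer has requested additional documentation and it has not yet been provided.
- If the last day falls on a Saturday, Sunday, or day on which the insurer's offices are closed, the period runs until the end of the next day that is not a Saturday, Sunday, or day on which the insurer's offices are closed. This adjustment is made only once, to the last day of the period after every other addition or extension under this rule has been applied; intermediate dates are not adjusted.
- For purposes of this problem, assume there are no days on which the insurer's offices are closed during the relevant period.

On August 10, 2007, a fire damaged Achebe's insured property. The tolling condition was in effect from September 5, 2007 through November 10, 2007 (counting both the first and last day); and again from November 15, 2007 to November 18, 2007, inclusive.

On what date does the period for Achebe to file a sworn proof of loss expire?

122 days after August 10, 2007 is December 10, 2007.
From September 5, 2007 through November 10, 2007 inclusive is 67 days; tolling adds 67 days: December 10, 2007 + 67 days = February 15, 2008.
From November 15, 2007 through November 18, 2007 inclusive is 4 days; tolling adds 4 days: February 15, 2008 + 4 days = February 19, 2008.
February 19, 2008 is a Tuesday and not a day on which the insurer's offices are closed, so no extension applies.

February 19, 2008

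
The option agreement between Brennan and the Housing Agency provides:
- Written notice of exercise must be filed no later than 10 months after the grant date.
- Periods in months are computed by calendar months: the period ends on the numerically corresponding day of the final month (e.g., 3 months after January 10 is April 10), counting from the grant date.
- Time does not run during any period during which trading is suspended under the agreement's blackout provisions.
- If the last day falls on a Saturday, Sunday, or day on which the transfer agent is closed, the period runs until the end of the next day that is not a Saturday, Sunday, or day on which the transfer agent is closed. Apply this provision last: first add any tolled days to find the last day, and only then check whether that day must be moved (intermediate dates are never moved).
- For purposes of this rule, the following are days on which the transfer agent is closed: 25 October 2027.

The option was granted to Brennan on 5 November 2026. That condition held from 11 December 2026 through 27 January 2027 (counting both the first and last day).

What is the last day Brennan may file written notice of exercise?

10 months after 5 November 2026 is September 5, 2027.
From December 11, 2026 through January 27, 2027 inclusive is 48 days; tolling adds 48 days: September 5, 2027 + 48 days = October 23, 2027.
October 23, 2027 is Saturday; October 24, 2027 is Sunday; October 25, 2027 is a listed holiday. The next qualifying day is October 26, 2027.

October 26, 2027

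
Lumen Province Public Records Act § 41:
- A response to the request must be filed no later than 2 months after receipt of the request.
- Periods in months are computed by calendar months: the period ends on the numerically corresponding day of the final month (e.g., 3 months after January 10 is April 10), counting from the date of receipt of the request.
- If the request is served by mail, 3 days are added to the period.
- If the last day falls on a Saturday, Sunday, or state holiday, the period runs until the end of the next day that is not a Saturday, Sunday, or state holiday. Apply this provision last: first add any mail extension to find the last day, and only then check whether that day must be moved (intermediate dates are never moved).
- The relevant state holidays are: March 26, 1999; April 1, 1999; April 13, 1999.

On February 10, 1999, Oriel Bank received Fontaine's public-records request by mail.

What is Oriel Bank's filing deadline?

April 14, 1999

2 months after February 10, 1999 is April 10, 1999.
Service was by mail, adding 3 days: April 10, 1999 + 3 days = April 13, 1999.
April 13, 1999 is a listed holiday. The next qualifying day is April 14, 1999.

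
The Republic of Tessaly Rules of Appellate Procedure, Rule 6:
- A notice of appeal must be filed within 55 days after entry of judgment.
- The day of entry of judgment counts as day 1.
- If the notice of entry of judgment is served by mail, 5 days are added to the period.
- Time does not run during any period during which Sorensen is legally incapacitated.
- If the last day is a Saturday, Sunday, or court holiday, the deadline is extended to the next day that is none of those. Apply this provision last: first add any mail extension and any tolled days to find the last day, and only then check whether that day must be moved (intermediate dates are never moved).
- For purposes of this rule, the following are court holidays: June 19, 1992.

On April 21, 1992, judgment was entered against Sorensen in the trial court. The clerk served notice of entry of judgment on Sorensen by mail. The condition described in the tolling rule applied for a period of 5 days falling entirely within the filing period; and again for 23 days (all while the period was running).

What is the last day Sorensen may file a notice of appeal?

Counting April 21, 1992 as day 1, day 55 is June 14, 1992.
Service was by mail, adding 5 days: June 14, 1992 + 5 days = June 19, 1992.
Tolling adds 5 days: June 19, 1992 + 5 days = June 24, 1992.
Tolling adds 23 days: June 24, 1992 + 23 days = July 17, 1992.
July 17, 1992 is a Friday and not a court holiday, so no extension applies.

July 17, 1992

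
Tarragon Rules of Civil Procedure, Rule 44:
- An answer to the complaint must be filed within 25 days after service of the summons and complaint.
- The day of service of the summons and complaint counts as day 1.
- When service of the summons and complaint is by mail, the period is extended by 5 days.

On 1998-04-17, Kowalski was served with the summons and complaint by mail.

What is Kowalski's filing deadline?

Counting 1998-04-17 as day 1, day 25 is May 11, 1998.
Service was by mail, adding 5 days: May 11, 1998 + 5 days = May 16, 1998.

May 16, 1998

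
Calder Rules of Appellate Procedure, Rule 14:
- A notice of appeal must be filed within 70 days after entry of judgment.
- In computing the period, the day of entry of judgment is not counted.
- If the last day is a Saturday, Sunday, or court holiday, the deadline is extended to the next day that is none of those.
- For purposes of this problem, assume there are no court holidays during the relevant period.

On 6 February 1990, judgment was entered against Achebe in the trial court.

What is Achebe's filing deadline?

70 days after 6 February 1990 is April 17, 1990.
April 17, 1990 is a Tuesday and not a court holiday, so no extension applies.

April 17, 1990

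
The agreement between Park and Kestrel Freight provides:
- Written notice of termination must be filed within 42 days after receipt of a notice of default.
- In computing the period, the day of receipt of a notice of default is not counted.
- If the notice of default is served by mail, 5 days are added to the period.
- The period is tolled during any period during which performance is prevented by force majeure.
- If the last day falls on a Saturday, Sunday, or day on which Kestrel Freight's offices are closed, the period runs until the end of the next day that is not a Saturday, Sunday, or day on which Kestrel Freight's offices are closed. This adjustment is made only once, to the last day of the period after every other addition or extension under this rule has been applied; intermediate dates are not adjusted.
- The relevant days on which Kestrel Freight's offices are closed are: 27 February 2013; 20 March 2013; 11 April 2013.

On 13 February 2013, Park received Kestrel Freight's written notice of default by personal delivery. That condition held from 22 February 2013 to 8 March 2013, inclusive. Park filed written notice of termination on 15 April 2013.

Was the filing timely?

No

42 days after 13 February 2013 is March 27, 2013.
Service was not by mail, so no mail extension applies.
From February 22, 2013 through March 8, 2013 inclusive is 15 days; tolling adds 15 days: March 27, 2013 + 15 days = April 11, 2013.
April 11, 2013 is a listed holiday. The next qualifying day is April 12, 2013.
The deadline is April 12, 2013; the filing on April 15, 2013 is after that date.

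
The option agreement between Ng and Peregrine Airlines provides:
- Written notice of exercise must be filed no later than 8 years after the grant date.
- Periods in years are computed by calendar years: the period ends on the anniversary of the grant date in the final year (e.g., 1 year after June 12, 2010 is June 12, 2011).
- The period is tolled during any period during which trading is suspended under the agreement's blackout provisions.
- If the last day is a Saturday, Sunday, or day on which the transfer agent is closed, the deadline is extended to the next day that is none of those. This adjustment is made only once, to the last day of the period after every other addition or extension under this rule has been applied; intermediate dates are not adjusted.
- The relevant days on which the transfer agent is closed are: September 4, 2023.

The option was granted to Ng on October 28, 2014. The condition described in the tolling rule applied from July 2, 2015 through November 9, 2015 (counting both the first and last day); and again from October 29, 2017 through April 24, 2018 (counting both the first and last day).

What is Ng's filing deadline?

8 years after October 28, 2014 is October 28, 2022.
From July 2, 2015 through November 9, 2015 inclusive is 131 days; tolling adds 131 days: October 28, 2022 + 131 days = March 8, 2023.
From October 29, 2017 through April 24, 2018 inclusive is 178 days; tolling adds 178 days: March 8, 2023 + 178 days = September 2, 2023.
September 2, 2023 is Saturday; September 3, 2023 is Sunday; September 4, 2023 is a listed holiday. The next qualifying day is September 5, 2023.

September 5, 2023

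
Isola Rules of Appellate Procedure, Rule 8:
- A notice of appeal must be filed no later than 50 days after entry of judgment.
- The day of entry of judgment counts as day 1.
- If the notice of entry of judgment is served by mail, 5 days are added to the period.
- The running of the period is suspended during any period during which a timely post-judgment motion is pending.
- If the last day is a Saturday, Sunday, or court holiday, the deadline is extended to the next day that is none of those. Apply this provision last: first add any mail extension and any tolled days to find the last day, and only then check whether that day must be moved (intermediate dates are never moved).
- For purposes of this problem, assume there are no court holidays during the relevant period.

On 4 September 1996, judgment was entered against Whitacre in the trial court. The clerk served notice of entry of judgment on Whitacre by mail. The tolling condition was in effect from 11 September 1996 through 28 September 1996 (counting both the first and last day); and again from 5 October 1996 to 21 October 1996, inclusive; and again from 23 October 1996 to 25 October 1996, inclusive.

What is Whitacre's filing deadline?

Counting 4 September 1996 as day 1, day 50 is October 23, 1996.
Service was by mail, adding 5 days: October 23, 1996 + 5 days = October 28, 1996.
From September 11, 1996 through September 28, 1996 inclusive is 18 days; tolling adds 18 days: October 28, 1996 + 18 days = November 15, 1996.
From October 5, 1996 through October 21, 1996 inclusive is 17 days; tolling adds 17 days: November 15, 1996 + 17 days = December 2, 1996.
From October 23, 1996 through October 25, 1996 inclusive is 3 days; tolling adds 3 days: December 2, 1996 + 3 days = December 5, 1996.
December 5, 1996 is a Thursday and not a court holiday, so no extension applies.

December 5, 1996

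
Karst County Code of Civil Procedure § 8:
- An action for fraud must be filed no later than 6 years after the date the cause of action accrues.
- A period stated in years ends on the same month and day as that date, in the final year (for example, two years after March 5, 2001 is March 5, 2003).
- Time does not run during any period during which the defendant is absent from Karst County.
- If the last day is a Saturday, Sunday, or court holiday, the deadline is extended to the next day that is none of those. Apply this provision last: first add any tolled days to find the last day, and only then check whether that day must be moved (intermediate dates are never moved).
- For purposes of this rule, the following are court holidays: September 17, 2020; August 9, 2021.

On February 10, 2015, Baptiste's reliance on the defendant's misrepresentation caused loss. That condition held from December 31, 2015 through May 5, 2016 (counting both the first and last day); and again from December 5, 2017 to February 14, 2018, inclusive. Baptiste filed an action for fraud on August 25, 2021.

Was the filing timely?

6 years after February 10, 2015 is February 10, 2021.
From December 31, 2015 through May 5, 2016 inclusive is 127 days; tolling adds 127 days: February 10, 2021 + 127 days = June 17, 2021.
From December 5, 2017 through February 14, 2018 inclusive is 72 days; tolling adds 72 days: June 17, 2021 + 72 days = August 28, 2021.
August 28, 2021 is Saturday; August 29, 2021 is Sunday. The next qualifying day is August 30, 2021.
The deadline is August 30, 2021; the filing on August 25, 2021 is on or before that date.

Yes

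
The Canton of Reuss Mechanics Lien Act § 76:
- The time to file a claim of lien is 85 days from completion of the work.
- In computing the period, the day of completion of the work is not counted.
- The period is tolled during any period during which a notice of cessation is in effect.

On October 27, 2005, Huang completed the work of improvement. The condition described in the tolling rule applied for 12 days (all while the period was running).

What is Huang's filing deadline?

February 1, 2006

85 days after October 27, 2005 is January 20, 2006.
Tolling adds 12 days: January 20, 2006 + 12 days = February 1, 2006.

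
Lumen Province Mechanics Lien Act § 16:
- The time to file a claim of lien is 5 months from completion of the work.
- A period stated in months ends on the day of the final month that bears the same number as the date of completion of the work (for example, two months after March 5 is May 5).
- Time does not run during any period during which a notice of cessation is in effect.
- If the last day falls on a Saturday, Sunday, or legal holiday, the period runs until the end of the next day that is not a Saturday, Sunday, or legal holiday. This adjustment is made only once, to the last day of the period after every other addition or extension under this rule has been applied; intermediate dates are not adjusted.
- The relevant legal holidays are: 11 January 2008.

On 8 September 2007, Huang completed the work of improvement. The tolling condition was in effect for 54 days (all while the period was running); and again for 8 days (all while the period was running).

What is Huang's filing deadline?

5 months after 8 September 2007 is February 8, 2008.
Tolling adds 54 days: February 8, 2008 + 54 days = April 2, 2008.
Tolling adds 8 days: April 2, 2008 + 8 days = April 10, 2008.
April 10, 2008 is a Thursday and not a legal holiday, so no extension applies.

April 10, 2008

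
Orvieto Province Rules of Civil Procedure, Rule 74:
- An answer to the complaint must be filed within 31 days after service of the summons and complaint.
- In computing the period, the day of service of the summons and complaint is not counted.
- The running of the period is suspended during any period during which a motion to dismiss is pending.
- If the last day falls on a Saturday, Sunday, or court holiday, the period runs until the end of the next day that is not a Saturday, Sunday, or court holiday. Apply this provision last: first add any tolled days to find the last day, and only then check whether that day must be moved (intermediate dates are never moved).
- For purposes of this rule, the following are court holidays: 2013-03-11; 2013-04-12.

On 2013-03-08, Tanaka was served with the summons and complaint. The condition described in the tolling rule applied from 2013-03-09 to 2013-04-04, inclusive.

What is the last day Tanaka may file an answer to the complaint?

31 days after 2013-03-08 is April 8, 2013.
From March 9, 2013 through April 4, 2013 inclusive is 27 days; tolling adds 27 days: April 8, 2013 + 27 days = May 5, 2013.
May 5, 2013 is Sunday. The next qualifying day is May 6, 2013.

May 6, 2013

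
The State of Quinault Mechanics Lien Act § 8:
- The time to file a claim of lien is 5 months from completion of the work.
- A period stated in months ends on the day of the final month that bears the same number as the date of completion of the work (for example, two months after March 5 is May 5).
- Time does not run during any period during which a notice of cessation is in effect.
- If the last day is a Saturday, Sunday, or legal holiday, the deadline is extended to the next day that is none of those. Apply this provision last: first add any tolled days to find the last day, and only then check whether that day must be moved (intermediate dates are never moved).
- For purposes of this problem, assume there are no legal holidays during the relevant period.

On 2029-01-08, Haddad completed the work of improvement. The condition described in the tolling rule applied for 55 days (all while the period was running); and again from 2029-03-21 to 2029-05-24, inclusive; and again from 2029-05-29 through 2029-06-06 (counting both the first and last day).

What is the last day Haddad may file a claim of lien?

5 months after 2029-01-08 is June 8, 2029.
Tolling adds 55 days: June 8, 2029 + 55 days = August 2, 2029.
From March 21, 2029 through May 24, 2029 inclusive is 65 days; tolling adds 65 days: August 2, 2029 + 65 days = October 6, 2029.
From May 29, 2029 through June 6, 2029 inclusive is 9 days; tolling adds 9 days: October 6, 2029 + 9 days = October 15, 2029.
October 15, 2029 is a Monday and not a legal holiday, so no extension applies.

October 15, 2029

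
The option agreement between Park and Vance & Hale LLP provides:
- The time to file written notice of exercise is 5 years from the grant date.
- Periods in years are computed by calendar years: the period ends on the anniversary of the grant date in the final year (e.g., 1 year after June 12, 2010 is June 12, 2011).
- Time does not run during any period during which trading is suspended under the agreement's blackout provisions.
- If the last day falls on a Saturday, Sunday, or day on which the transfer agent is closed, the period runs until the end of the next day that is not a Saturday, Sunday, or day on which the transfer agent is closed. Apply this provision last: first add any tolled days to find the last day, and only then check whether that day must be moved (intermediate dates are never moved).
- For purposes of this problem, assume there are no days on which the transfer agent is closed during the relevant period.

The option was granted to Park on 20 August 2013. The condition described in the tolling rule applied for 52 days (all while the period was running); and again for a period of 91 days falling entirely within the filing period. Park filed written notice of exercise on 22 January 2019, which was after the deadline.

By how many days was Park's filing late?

12 days

5 years after 20 August 2013 is August 20, 2018.
Tolling adds 52 days: August 20, 2018 + 52 days = October 11, 2018.
Tolling adds 91 days: October 11, 2018 + 91 days = January 10, 2019.
January 10, 2019 is a Thursday and not a day on which the transfer agent is closed, so no extension applies.
The deadline is January 10, 2019; from January 10, 2019 to January 22, 2019 is 12 days.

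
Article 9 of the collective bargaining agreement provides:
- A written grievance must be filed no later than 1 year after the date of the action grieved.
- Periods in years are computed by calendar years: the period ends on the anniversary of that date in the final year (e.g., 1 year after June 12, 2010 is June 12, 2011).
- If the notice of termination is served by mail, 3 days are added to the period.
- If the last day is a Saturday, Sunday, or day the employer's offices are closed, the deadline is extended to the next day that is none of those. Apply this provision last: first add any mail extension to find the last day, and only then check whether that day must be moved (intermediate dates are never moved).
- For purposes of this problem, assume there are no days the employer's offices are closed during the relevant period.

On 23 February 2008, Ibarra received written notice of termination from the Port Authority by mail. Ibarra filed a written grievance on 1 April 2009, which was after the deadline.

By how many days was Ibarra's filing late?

34 days

1 year after 23 February 2008 is February 23, 2009.
Service was by mail, adding 3 days: February 23, 2009 + 3 days = February 26, 2009.
February 26, 2009 is a Thursday and not a day the employer's offices are closed, so no extension applies.
The deadline is February 26, 2009; from February 26, 2009 to April 1, 2009 is 34 days.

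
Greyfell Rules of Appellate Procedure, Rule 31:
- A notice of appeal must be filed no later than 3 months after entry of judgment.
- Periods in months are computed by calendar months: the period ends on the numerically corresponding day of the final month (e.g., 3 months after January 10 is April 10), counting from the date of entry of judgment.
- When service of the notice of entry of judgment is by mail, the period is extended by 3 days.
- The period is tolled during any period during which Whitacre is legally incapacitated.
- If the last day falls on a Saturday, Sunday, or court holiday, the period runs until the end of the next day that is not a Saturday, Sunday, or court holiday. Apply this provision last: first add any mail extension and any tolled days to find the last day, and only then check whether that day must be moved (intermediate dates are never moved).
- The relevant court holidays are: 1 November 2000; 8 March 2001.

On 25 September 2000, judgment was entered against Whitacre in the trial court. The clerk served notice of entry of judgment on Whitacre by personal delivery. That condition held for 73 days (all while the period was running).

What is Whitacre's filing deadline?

3 months after 25 September 2000 is December 25, 2000.
Service was not by mail, so no mail extension applies.
Tolling adds 73 days: December 25, 2000 + 73 days = March 8, 2001.
March 8, 2001 is a listed holiday. The next qualifying day is March 9, 2001.

March 9, 2001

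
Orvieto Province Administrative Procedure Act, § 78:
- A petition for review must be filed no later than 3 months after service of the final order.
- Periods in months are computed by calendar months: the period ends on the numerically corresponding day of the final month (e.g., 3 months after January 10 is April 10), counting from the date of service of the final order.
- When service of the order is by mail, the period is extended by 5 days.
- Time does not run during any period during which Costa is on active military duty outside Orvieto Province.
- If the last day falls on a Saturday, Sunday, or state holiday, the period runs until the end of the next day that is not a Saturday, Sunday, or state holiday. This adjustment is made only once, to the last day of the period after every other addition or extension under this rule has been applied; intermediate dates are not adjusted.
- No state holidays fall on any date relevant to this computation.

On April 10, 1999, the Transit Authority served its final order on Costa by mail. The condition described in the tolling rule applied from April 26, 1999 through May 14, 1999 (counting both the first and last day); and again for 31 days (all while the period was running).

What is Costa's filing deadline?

September 3, 1999

3 months after April 10, 1999 is July 10, 1999.
Service was by mail, adding 5 days: July 10, 1999 + 5 days = July 15, 1999.
From April 26, 1999 through May 14, 1999 inclusive is 19 days; tolling adds 19 days: July 15, 1999 + 19 days = August 3, 1999.
Tolling adds 31 days: August 3, 1999 + 31 days = September 3, 1999.
September 3, 1999 is a Friday and not a state holiday, so no extension applies.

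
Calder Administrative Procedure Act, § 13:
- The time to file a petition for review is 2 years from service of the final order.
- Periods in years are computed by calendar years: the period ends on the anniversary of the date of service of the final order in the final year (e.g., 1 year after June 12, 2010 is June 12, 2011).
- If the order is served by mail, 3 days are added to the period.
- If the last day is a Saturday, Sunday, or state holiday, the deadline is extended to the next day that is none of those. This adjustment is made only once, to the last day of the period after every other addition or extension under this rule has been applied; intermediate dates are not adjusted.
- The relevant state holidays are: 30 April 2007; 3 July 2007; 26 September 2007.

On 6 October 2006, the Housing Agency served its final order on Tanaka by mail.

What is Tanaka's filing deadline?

2 years after 6 October 2006 is October 6, 2008.
Service was by mail, adding 3 days: October 6, 2008 + 3 days = October 9, 2008.
October 9, 2008 is a Thursday and not a state holiday, so no extension applies.

October 9, 2008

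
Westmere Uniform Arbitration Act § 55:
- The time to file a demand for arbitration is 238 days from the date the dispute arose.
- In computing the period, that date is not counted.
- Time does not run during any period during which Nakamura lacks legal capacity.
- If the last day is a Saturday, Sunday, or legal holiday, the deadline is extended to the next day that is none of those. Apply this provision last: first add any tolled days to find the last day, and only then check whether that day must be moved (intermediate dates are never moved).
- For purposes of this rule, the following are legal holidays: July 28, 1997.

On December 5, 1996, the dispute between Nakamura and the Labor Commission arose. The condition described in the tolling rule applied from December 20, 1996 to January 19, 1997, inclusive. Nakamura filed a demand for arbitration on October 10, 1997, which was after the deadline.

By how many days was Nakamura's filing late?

238 days after December 5, 1996 is July 31, 1997.
From December 20, 1996 through January 19, 1997 inclusive is 31 days; tolling adds 31 days: July 31, 1997 + 31 days = August 31, 1997.
August 31, 1997 is Sunday. The next qualifying day is September 1, 1997.
The deadline is September 1, 1997; from September 1, 1997 to October 10, 1997 is 39 days.

39 days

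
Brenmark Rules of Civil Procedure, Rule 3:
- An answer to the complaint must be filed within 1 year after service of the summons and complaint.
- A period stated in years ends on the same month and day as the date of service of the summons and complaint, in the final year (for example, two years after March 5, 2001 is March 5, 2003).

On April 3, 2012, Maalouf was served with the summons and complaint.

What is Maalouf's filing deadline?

1 year after April 3, 2012 is April 3, 2013.

April 3, 2013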